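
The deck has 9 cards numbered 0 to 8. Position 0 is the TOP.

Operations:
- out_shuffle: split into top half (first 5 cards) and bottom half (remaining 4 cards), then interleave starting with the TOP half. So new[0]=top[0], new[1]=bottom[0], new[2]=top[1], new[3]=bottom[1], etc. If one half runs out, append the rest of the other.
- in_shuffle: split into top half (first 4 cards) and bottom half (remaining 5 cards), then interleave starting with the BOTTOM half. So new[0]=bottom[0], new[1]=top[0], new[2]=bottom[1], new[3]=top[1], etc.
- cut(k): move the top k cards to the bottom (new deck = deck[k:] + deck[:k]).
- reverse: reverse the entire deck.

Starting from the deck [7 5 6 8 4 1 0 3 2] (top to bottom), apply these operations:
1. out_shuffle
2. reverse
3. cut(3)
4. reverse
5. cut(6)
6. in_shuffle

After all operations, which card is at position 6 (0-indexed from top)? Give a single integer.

After op 1 (out_shuffle): [7 1 5 0 6 3 8 2 4]
After op 2 (reverse): [4 2 8 3 6 0 5 1 7]
After op 3 (cut(3)): [3 6 0 5 1 7 4 2 8]
After op 4 (reverse): [8 2 4 7 1 5 0 6 3]
After op 5 (cut(6)): [0 6 3 8 2 4 7 1 5]
After op 6 (in_shuffle): [2 0 4 6 7 3 1 8 5]
Position 6: card 1.

Answer: 1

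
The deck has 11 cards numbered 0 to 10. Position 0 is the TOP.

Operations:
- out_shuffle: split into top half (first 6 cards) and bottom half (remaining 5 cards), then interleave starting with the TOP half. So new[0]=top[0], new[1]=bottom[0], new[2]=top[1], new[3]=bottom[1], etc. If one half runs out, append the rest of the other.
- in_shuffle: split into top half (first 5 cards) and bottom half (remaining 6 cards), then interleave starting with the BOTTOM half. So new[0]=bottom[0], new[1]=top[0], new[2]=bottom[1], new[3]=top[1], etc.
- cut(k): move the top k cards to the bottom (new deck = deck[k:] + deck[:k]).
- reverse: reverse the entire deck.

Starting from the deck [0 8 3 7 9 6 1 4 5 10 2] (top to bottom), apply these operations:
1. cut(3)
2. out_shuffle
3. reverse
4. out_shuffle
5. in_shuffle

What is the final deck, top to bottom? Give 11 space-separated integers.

Answer: 9 5 8 6 10 3 1 2 7 4 0

Derivation:
After op 1 (cut(3)): [7 9 6 1 4 5 10 2 0 8 3]
After op 2 (out_shuffle): [7 10 9 2 6 0 1 8 4 3 5]
After op 3 (reverse): [5 3 4 8 1 0 6 2 9 10 7]
After op 4 (out_shuffle): [5 6 3 2 4 9 8 10 1 7 0]
After op 5 (in_shuffle): [9 5 8 6 10 3 1 2 7 4 0]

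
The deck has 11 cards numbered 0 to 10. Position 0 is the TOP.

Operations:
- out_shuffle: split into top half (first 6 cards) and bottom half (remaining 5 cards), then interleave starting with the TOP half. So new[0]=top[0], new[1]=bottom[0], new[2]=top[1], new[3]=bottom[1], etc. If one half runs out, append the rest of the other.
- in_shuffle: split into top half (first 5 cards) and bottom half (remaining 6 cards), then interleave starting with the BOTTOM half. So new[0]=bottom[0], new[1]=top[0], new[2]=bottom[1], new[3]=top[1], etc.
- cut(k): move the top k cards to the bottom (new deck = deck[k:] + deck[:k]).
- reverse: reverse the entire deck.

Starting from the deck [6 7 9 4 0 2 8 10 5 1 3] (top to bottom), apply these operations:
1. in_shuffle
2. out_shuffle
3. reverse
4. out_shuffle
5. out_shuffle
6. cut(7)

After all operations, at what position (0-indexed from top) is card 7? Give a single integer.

After op 1 (in_shuffle): [2 6 8 7 10 9 5 4 1 0 3]
After op 2 (out_shuffle): [2 5 6 4 8 1 7 0 10 3 9]
After op 3 (reverse): [9 3 10 0 7 1 8 4 6 5 2]
After op 4 (out_shuffle): [9 8 3 4 10 6 0 5 7 2 1]
After op 5 (out_shuffle): [9 0 8 5 3 7 4 2 10 1 6]
After op 6 (cut(7)): [2 10 1 6 9 0 8 5 3 7 4]
Card 7 is at position 9.

Answer: 9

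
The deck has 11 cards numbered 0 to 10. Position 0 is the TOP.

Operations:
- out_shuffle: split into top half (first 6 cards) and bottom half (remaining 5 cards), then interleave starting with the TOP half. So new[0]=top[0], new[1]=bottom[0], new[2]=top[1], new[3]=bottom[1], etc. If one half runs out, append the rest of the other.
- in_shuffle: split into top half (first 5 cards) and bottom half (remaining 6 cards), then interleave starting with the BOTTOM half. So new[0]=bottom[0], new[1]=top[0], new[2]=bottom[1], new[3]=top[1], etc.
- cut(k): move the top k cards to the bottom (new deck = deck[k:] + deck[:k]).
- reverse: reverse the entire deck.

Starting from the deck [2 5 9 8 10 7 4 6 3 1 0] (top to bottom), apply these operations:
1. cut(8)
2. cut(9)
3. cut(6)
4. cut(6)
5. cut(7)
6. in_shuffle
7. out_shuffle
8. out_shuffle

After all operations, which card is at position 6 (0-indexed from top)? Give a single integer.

Answer: 4

Derivation:
After op 1 (cut(8)): [3 1 0 2 5 9 8 10 7 4 6]
After op 2 (cut(9)): [4 6 3 1 0 2 5 9 8 10 7]
After op 3 (cut(6)): [5 9 8 10 7 4 6 3 1 0 2]
After op 4 (cut(6)): [6 3 1 0 2 5 9 8 10 7 4]
After op 5 (cut(7)): [8 10 7 4 6 3 1 0 2 5 9]
After op 6 (in_shuffle): [3 8 1 10 0 7 2 4 5 6 9]
After op 7 (out_shuffle): [3 2 8 4 1 5 10 6 0 9 7]
After op 8 (out_shuffle): [3 10 2 6 8 0 4 9 1 7 5]
Position 6: card 4.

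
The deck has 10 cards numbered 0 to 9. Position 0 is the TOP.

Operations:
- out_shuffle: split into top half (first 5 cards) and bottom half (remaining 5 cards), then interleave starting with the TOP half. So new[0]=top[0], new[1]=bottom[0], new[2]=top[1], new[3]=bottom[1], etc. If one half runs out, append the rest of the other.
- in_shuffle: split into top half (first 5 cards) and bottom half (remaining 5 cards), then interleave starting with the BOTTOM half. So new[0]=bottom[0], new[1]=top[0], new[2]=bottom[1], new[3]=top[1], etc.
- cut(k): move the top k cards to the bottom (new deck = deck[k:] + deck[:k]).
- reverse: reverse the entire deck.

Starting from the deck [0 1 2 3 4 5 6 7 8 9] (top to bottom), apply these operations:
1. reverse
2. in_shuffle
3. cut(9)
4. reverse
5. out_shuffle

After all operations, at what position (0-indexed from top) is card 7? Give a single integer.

After op 1 (reverse): [9 8 7 6 5 4 3 2 1 0]
After op 2 (in_shuffle): [4 9 3 8 2 7 1 6 0 5]
After op 3 (cut(9)): [5 4 9 3 8 2 7 1 6 0]
After op 4 (reverse): [0 6 1 7 2 8 3 9 4 5]
After op 5 (out_shuffle): [0 8 6 3 1 9 7 4 2 5]
Card 7 is at position 6.

Answer: 6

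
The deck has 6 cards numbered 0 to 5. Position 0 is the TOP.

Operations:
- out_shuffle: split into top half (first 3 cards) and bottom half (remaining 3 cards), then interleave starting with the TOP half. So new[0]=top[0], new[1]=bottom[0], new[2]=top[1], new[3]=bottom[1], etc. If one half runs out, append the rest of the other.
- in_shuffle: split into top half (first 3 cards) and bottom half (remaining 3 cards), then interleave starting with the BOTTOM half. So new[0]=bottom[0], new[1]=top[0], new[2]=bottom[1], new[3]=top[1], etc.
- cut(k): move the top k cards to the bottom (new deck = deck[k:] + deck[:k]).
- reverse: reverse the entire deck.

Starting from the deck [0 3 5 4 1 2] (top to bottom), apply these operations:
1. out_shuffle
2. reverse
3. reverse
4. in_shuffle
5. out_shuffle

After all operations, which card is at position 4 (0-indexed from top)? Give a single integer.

Answer: 5

Derivation:
After op 1 (out_shuffle): [0 4 3 1 5 2]
After op 2 (reverse): [2 5 1 3 4 0]
After op 3 (reverse): [0 4 3 1 5 2]
After op 4 (in_shuffle): [1 0 5 4 2 3]
After op 5 (out_shuffle): [1 4 0 2 5 3]
Position 4: card 5.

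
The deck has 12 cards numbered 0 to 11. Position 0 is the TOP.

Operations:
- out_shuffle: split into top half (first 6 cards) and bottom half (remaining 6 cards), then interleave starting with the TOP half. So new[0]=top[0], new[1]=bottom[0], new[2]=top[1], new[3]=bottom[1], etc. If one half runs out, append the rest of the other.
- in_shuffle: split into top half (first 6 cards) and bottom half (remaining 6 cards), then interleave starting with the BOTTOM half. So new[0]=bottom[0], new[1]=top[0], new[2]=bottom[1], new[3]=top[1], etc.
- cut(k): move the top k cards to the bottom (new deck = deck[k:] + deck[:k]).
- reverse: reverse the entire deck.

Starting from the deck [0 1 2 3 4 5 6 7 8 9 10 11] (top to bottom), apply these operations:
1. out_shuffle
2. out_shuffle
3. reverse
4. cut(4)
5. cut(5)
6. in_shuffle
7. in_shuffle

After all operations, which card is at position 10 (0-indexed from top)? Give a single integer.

Answer: 5

Derivation:
After op 1 (out_shuffle): [0 6 1 7 2 8 3 9 4 10 5 11]
After op 2 (out_shuffle): [0 3 6 9 1 4 7 10 2 5 8 11]
After op 3 (reverse): [11 8 5 2 10 7 4 1 9 6 3 0]
After op 4 (cut(4)): [10 7 4 1 9 6 3 0 11 8 5 2]
After op 5 (cut(5)): [6 3 0 11 8 5 2 10 7 4 1 9]
After op 6 (in_shuffle): [2 6 10 3 7 0 4 11 1 8 9 5]
After op 7 (in_shuffle): [4 2 11 6 1 10 8 3 9 7 5 0]
Position 10: card 5.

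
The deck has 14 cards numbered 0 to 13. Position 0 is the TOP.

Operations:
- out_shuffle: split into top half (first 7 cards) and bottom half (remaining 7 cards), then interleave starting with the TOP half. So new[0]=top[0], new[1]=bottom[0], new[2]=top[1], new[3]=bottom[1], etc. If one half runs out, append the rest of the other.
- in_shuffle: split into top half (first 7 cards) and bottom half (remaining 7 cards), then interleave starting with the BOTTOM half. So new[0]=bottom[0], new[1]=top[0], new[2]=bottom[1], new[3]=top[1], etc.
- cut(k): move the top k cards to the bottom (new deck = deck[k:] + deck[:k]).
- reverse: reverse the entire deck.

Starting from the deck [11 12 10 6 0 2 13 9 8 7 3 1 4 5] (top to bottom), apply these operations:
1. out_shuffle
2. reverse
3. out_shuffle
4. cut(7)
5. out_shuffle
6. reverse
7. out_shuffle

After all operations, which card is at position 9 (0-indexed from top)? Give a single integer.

After op 1 (out_shuffle): [11 9 12 8 10 7 6 3 0 1 2 4 13 5]
After op 2 (reverse): [5 13 4 2 1 0 3 6 7 10 8 12 9 11]
After op 3 (out_shuffle): [5 6 13 7 4 10 2 8 1 12 0 9 3 11]
After op 4 (cut(7)): [8 1 12 0 9 3 11 5 6 13 7 4 10 2]
After op 5 (out_shuffle): [8 5 1 6 12 13 0 7 9 4 3 10 11 2]
After op 6 (reverse): [2 11 10 3 4 9 7 0 13 12 6 1 5 8]
After op 7 (out_shuffle): [2 0 11 13 10 12 3 6 4 1 9 5 7 8]
Position 9: card 1.

Answer: 1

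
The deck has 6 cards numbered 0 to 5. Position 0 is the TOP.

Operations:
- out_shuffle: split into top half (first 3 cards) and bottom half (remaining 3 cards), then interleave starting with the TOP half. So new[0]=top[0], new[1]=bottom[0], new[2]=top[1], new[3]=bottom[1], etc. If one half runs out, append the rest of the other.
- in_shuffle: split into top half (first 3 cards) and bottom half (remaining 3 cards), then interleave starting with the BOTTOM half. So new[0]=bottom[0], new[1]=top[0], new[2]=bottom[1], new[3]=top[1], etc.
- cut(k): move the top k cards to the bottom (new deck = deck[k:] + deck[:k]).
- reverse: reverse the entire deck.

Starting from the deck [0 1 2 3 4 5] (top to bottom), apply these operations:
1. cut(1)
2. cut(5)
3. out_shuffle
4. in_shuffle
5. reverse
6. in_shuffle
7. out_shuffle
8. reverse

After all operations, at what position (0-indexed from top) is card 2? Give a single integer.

After op 1 (cut(1)): [1 2 3 4 5 0]
After op 2 (cut(5)): [0 1 2 3 4 5]
After op 3 (out_shuffle): [0 3 1 4 2 5]
After op 4 (in_shuffle): [4 0 2 3 5 1]
After op 5 (reverse): [1 5 3 2 0 4]
After op 6 (in_shuffle): [2 1 0 5 4 3]
After op 7 (out_shuffle): [2 5 1 4 0 3]
After op 8 (reverse): [3 0 4 1 5 2]
Card 2 is at position 5.

Answer: 5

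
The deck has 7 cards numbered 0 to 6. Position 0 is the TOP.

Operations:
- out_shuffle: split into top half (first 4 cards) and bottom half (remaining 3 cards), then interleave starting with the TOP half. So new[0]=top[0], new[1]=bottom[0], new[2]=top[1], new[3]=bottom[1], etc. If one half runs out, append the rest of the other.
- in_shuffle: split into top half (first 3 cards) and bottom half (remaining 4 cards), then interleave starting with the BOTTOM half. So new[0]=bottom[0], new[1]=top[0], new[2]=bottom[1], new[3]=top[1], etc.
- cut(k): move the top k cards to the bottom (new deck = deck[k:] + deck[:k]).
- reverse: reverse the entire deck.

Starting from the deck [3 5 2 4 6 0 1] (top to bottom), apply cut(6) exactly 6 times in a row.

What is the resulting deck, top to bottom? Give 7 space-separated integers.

After op 1 (cut(6)): [1 3 5 2 4 6 0]
After op 2 (cut(6)): [0 1 3 5 2 4 6]
After op 3 (cut(6)): [6 0 1 3 5 2 4]
After op 4 (cut(6)): [4 6 0 1 3 5 2]
After op 5 (cut(6)): [2 4 6 0 1 3 5]
After op 6 (cut(6)): [5 2 4 6 0 1 3]

Answer: 5 2 4 6 0 1 3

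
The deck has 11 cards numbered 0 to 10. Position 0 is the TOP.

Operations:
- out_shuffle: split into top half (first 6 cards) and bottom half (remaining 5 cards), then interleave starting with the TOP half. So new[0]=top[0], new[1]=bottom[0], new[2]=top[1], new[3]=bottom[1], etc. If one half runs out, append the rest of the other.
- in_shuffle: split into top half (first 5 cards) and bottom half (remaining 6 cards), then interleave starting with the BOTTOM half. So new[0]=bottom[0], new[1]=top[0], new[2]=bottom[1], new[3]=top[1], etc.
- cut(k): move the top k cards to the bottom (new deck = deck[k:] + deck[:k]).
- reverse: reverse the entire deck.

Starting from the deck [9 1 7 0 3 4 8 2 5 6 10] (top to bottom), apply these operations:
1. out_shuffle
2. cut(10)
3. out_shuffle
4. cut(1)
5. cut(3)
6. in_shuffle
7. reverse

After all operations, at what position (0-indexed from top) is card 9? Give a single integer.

Answer: 2

Derivation:
After op 1 (out_shuffle): [9 8 1 2 7 5 0 6 3 10 4]
After op 2 (cut(10)): [4 9 8 1 2 7 5 0 6 3 10]
After op 3 (out_shuffle): [4 5 9 0 8 6 1 3 2 10 7]
After op 4 (cut(1)): [5 9 0 8 6 1 3 2 10 7 4]
After op 5 (cut(3)): [8 6 1 3 2 10 7 4 5 9 0]
After op 6 (in_shuffle): [10 8 7 6 4 1 5 3 9 2 0]
After op 7 (reverse): [0 2 9 3 5 1 4 6 7 8 10]
Card 9 is at position 2.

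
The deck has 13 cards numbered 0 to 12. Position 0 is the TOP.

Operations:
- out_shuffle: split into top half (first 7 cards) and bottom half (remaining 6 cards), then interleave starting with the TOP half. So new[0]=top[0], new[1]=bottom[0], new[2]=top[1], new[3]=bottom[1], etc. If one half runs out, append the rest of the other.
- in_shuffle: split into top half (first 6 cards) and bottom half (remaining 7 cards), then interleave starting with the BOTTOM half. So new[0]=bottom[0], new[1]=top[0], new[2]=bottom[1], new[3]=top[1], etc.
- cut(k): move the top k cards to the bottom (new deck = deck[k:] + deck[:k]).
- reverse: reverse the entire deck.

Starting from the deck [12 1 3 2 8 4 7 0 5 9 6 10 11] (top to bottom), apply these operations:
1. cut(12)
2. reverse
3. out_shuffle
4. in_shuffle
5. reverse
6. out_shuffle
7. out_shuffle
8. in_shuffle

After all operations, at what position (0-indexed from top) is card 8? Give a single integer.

After op 1 (cut(12)): [11 12 1 3 2 8 4 7 0 5 9 6 10]
After op 2 (reverse): [10 6 9 5 0 7 4 8 2 3 1 12 11]
After op 3 (out_shuffle): [10 8 6 2 9 3 5 1 0 12 7 11 4]
After op 4 (in_shuffle): [5 10 1 8 0 6 12 2 7 9 11 3 4]
After op 5 (reverse): [4 3 11 9 7 2 12 6 0 8 1 10 5]
After op 6 (out_shuffle): [4 6 3 0 11 8 9 1 7 10 2 5 12]
After op 7 (out_shuffle): [4 1 6 7 3 10 0 2 11 5 8 12 9]
After op 8 (in_shuffle): [0 4 2 1 11 6 5 7 8 3 12 10 9]
Card 8 is at position 8.

Answer: 8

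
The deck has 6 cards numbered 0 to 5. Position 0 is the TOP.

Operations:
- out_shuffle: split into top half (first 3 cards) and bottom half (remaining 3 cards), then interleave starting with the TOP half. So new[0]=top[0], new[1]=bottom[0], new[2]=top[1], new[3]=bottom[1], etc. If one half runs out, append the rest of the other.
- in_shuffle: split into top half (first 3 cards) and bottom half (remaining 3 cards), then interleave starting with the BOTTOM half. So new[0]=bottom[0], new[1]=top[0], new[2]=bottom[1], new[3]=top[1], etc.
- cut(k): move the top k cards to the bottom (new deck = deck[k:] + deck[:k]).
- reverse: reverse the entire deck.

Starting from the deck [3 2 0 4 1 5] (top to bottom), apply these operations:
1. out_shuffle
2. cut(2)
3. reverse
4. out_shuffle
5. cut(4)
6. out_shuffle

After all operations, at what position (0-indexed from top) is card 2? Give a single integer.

After op 1 (out_shuffle): [3 4 2 1 0 5]
After op 2 (cut(2)): [2 1 0 5 3 4]
After op 3 (reverse): [4 3 5 0 1 2]
After op 4 (out_shuffle): [4 0 3 1 5 2]
After op 5 (cut(4)): [5 2 4 0 3 1]
After op 6 (out_shuffle): [5 0 2 3 4 1]
Card 2 is at position 2.

Answer: 2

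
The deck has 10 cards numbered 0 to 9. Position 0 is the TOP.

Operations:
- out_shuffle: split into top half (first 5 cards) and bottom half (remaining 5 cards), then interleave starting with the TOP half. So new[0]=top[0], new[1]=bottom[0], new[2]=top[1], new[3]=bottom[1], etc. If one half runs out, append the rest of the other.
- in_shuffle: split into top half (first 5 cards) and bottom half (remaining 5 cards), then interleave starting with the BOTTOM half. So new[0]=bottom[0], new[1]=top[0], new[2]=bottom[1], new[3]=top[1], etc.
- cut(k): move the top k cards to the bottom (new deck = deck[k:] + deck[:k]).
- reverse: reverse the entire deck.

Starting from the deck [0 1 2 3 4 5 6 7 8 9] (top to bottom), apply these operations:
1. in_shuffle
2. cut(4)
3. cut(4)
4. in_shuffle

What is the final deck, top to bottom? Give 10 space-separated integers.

After op 1 (in_shuffle): [5 0 6 1 7 2 8 3 9 4]
After op 2 (cut(4)): [7 2 8 3 9 4 5 0 6 1]
After op 3 (cut(4)): [9 4 5 0 6 1 7 2 8 3]
After op 4 (in_shuffle): [1 9 7 4 2 5 8 0 3 6]

Answer: 1 9 7 4 2 5 8 0 3 6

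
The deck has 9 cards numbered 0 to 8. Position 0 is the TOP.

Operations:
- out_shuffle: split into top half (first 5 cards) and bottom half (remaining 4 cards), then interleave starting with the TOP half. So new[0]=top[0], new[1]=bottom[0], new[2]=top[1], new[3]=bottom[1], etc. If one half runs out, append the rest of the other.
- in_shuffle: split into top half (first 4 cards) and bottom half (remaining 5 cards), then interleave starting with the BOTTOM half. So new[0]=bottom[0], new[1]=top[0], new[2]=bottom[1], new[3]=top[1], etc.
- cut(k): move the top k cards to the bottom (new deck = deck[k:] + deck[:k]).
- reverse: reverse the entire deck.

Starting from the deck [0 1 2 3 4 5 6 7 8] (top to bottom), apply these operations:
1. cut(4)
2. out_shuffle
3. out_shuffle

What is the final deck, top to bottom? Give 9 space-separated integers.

After op 1 (cut(4)): [4 5 6 7 8 0 1 2 3]
After op 2 (out_shuffle): [4 0 5 1 6 2 7 3 8]
After op 3 (out_shuffle): [4 2 0 7 5 3 1 8 6]

Answer: 4 2 0 7 5 3 1 8 6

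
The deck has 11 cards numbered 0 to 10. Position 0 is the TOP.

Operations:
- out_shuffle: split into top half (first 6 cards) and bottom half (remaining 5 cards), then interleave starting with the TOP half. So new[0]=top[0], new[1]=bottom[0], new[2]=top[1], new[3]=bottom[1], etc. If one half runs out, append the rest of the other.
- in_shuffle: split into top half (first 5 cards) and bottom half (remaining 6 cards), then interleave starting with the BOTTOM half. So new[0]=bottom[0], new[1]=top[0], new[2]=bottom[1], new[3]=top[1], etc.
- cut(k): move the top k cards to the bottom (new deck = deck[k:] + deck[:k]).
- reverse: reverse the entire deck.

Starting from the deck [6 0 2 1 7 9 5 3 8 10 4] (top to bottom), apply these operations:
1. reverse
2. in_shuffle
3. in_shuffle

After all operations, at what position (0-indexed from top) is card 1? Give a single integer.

Answer: 9

Derivation:
After op 1 (reverse): [4 10 8 3 5 9 7 1 2 0 6]
After op 2 (in_shuffle): [9 4 7 10 1 8 2 3 0 5 6]
After op 3 (in_shuffle): [8 9 2 4 3 7 0 10 5 1 6]
Card 1 is at position 9.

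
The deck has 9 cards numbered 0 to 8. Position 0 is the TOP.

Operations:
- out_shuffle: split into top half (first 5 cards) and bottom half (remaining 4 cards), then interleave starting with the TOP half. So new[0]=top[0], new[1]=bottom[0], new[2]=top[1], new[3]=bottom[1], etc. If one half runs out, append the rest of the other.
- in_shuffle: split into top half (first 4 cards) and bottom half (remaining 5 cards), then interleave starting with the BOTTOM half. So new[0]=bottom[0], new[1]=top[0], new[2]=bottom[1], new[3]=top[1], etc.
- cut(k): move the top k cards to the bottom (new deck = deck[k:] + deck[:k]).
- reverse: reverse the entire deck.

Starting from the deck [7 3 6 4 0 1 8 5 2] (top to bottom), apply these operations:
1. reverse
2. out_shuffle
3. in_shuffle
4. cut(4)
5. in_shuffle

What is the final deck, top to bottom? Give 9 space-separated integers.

After op 1 (reverse): [2 5 8 1 0 4 6 3 7]
After op 2 (out_shuffle): [2 4 5 6 8 3 1 7 0]
After op 3 (in_shuffle): [8 2 3 4 1 5 7 6 0]
After op 4 (cut(4)): [1 5 7 6 0 8 2 3 4]
After op 5 (in_shuffle): [0 1 8 5 2 7 3 6 4]

Answer: 0 1 8 5 2 7 3 6 4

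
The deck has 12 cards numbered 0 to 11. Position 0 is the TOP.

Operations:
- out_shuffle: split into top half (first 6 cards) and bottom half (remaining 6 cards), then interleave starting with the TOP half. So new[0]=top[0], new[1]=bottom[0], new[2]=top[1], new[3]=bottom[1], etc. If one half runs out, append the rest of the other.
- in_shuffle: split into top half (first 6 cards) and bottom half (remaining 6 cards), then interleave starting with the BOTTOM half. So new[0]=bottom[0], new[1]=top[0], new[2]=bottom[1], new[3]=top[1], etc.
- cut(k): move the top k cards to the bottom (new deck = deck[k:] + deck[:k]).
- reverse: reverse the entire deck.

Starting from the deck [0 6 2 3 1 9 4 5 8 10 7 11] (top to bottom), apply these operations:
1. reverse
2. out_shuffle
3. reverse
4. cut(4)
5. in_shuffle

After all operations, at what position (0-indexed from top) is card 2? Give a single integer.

After op 1 (reverse): [11 7 10 8 5 4 9 1 3 2 6 0]
After op 2 (out_shuffle): [11 9 7 1 10 3 8 2 5 6 4 0]
After op 3 (reverse): [0 4 6 5 2 8 3 10 1 7 9 11]
After op 4 (cut(4)): [2 8 3 10 1 7 9 11 0 4 6 5]
After op 5 (in_shuffle): [9 2 11 8 0 3 4 10 6 1 5 7]
Card 2 is at position 1.

Answer: 1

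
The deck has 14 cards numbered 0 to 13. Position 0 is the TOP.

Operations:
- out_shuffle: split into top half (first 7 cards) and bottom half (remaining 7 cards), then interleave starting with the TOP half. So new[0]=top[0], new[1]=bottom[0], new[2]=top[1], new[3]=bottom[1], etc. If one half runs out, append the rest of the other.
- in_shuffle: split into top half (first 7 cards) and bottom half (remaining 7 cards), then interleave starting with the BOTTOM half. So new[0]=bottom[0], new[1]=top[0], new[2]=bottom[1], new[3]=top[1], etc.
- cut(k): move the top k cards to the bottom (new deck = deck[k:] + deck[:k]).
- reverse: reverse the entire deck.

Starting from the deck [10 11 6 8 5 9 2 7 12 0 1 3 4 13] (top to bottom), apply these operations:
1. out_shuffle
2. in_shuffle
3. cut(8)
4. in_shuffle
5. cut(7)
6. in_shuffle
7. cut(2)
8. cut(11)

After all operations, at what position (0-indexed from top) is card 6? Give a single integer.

After op 1 (out_shuffle): [10 7 11 12 6 0 8 1 5 3 9 4 2 13]
After op 2 (in_shuffle): [1 10 5 7 3 11 9 12 4 6 2 0 13 8]
After op 3 (cut(8)): [4 6 2 0 13 8 1 10 5 7 3 11 9 12]
After op 4 (in_shuffle): [10 4 5 6 7 2 3 0 11 13 9 8 12 1]
After op 5 (cut(7)): [0 11 13 9 8 12 1 10 4 5 6 7 2 3]
After op 6 (in_shuffle): [10 0 4 11 5 13 6 9 7 8 2 12 3 1]
After op 7 (cut(2)): [4 11 5 13 6 9 7 8 2 12 3 1 10 0]
After op 8 (cut(11)): [1 10 0 4 11 5 13 6 9 7 8 2 12 3]
Card 6 is at position 7.

Answer: 7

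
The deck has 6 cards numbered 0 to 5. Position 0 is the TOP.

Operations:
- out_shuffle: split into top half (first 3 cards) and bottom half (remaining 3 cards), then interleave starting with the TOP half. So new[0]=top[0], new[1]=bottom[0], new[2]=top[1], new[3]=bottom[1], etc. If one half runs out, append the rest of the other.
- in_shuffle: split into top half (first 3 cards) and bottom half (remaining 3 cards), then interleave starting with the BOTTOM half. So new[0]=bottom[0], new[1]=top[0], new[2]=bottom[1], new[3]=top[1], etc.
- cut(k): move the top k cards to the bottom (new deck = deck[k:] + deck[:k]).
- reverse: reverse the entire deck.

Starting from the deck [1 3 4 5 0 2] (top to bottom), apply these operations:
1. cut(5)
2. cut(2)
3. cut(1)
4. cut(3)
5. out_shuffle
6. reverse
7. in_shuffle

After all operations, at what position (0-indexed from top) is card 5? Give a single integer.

Answer: 5

Derivation:
After op 1 (cut(5)): [2 1 3 4 5 0]
After op 2 (cut(2)): [3 4 5 0 2 1]
After op 3 (cut(1)): [4 5 0 2 1 3]
After op 4 (cut(3)): [2 1 3 4 5 0]
After op 5 (out_shuffle): [2 4 1 5 3 0]
After op 6 (reverse): [0 3 5 1 4 2]
After op 7 (in_shuffle): [1 0 4 3 2 5]
Card 5 is at position 5.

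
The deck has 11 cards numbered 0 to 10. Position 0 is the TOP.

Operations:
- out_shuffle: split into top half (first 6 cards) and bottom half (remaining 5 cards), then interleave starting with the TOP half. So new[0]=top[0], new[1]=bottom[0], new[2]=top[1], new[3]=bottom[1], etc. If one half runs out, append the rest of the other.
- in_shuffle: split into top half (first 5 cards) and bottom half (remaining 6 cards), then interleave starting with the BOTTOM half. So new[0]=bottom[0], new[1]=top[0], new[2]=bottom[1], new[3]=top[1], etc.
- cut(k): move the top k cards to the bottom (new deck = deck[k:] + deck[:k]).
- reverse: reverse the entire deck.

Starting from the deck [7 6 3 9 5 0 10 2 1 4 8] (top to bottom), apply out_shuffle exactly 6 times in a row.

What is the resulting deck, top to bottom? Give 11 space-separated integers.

After op 1 (out_shuffle): [7 10 6 2 3 1 9 4 5 8 0]
After op 2 (out_shuffle): [7 9 10 4 6 5 2 8 3 0 1]
After op 3 (out_shuffle): [7 2 9 8 10 3 4 0 6 1 5]
After op 4 (out_shuffle): [7 4 2 0 9 6 8 1 10 5 3]
After op 5 (out_shuffle): [7 8 4 1 2 10 0 5 9 3 6]
After op 6 (out_shuffle): [7 0 8 5 4 9 1 3 2 6 10]

Answer: 7 0 8 5 4 9 1 3 2 6 10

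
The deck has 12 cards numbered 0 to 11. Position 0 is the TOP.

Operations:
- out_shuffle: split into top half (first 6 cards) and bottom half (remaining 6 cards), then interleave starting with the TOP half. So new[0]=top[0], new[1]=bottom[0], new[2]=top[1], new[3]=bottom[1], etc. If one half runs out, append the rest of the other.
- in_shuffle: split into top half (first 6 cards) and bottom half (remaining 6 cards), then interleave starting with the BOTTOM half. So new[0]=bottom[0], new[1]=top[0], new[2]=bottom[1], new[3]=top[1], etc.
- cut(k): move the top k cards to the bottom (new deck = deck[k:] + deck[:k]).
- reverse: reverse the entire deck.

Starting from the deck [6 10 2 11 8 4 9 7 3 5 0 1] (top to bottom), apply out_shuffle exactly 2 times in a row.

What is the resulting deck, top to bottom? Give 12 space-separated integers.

After op 1 (out_shuffle): [6 9 10 7 2 3 11 5 8 0 4 1]
After op 2 (out_shuffle): [6 11 9 5 10 8 7 0 2 4 3 1]

Answer: 6 11 9 5 10 8 7 0 2 4 3 1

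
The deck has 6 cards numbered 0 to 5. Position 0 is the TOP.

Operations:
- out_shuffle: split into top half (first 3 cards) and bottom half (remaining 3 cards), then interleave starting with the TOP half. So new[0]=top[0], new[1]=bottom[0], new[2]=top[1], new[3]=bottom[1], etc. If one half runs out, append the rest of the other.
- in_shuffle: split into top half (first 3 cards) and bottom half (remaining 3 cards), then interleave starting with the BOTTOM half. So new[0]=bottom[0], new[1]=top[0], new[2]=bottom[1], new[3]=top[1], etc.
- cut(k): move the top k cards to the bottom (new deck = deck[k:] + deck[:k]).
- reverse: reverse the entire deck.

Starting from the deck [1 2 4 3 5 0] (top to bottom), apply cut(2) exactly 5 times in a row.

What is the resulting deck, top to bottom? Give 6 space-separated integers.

Answer: 5 0 1 2 4 3

Derivation:
After op 1 (cut(2)): [4 3 5 0 1 2]
After op 2 (cut(2)): [5 0 1 2 4 3]
After op 3 (cut(2)): [1 2 4 3 5 0]
After op 4 (cut(2)): [4 3 5 0 1 2]
After op 5 (cut(2)): [5 0 1 2 4 3]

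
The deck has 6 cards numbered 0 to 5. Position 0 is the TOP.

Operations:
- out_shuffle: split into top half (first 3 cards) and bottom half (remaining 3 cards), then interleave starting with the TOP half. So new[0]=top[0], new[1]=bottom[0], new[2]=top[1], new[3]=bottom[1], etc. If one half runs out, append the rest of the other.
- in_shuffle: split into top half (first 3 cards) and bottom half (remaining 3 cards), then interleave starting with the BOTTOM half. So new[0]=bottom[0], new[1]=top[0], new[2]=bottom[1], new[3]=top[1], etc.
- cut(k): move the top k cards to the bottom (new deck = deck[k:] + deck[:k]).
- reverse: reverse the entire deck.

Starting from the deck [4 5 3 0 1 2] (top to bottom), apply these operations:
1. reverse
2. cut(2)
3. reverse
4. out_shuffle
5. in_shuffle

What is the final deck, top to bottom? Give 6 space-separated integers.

After op 1 (reverse): [2 1 0 3 5 4]
After op 2 (cut(2)): [0 3 5 4 2 1]
After op 3 (reverse): [1 2 4 5 3 0]
After op 4 (out_shuffle): [1 5 2 3 4 0]
After op 5 (in_shuffle): [3 1 4 5 0 2]

Answer: 3 1 4 5 0 2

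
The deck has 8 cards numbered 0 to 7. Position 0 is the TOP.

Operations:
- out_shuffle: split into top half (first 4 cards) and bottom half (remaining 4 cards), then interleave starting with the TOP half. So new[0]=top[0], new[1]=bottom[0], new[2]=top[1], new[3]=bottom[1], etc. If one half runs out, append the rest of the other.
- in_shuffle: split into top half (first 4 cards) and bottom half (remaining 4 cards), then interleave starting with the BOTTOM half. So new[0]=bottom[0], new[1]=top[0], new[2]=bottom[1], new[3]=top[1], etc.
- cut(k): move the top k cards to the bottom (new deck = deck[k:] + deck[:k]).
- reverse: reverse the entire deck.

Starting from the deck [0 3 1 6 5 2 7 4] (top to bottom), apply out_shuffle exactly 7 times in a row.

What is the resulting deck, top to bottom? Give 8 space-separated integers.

Answer: 0 5 3 2 1 7 6 4

Derivation:
After op 1 (out_shuffle): [0 5 3 2 1 7 6 4]
After op 2 (out_shuffle): [0 1 5 7 3 6 2 4]
After op 3 (out_shuffle): [0 3 1 6 5 2 7 4]
After op 4 (out_shuffle): [0 5 3 2 1 7 6 4]
After op 5 (out_shuffle): [0 1 5 7 3 6 2 4]
After op 6 (out_shuffle): [0 3 1 6 5 2 7 4]
After op 7 (out_shuffle): [0 5 3 2 1 7 6 4]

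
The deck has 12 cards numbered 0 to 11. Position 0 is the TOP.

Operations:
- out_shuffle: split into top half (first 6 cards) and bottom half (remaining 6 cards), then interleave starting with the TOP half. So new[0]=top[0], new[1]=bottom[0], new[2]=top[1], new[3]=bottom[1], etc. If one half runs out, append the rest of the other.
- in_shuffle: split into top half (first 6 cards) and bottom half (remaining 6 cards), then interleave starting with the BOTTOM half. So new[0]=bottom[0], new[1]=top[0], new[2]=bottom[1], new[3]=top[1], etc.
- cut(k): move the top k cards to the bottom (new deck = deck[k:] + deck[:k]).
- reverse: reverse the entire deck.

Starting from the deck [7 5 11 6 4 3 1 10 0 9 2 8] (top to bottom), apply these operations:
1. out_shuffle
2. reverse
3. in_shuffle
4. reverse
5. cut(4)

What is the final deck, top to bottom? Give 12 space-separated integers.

Answer: 4 5 2 10 3 11 8 0 6 7 9 1

Derivation:
After op 1 (out_shuffle): [7 1 5 10 11 0 6 9 4 2 3 8]
After op 2 (reverse): [8 3 2 4 9 6 0 11 10 5 1 7]
After op 3 (in_shuffle): [0 8 11 3 10 2 5 4 1 9 7 6]
After op 4 (reverse): [6 7 9 1 4 5 2 10 3 11 8 0]
After op 5 (cut(4)): [4 5 2 10 3 11 8 0 6 7 9 1]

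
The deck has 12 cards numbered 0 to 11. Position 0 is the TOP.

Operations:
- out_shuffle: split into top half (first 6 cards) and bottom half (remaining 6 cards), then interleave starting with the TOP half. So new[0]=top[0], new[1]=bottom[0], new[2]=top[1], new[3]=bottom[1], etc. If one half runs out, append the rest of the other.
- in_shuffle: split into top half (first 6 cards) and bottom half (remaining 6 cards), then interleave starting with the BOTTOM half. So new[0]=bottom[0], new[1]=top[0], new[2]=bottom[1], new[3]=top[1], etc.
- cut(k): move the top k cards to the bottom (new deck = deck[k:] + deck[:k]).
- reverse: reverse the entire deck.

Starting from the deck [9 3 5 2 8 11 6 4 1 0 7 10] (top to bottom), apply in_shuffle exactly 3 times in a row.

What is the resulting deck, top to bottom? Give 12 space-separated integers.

Answer: 8 0 3 6 10 2 1 9 11 7 5 4

Derivation:
After op 1 (in_shuffle): [6 9 4 3 1 5 0 2 7 8 10 11]
After op 2 (in_shuffle): [0 6 2 9 7 4 8 3 10 1 11 5]
After op 3 (in_shuffle): [8 0 3 6 10 2 1 9 11 7 5 4]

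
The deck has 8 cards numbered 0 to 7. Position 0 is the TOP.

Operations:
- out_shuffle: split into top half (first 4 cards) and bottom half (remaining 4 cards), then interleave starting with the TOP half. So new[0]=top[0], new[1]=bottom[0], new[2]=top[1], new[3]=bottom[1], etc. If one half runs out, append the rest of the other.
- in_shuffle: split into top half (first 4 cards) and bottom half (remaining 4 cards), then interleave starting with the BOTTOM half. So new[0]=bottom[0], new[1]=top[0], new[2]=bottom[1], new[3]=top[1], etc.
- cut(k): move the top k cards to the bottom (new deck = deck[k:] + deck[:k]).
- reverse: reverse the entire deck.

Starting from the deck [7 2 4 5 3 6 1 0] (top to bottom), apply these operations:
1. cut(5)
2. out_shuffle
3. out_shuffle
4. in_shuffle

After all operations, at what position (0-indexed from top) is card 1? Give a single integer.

Answer: 0

Derivation:
After op 1 (cut(5)): [6 1 0 7 2 4 5 3]
After op 2 (out_shuffle): [6 2 1 4 0 5 7 3]
After op 3 (out_shuffle): [6 0 2 5 1 7 4 3]
After op 4 (in_shuffle): [1 6 7 0 4 2 3 5]
Card 1 is at position 0.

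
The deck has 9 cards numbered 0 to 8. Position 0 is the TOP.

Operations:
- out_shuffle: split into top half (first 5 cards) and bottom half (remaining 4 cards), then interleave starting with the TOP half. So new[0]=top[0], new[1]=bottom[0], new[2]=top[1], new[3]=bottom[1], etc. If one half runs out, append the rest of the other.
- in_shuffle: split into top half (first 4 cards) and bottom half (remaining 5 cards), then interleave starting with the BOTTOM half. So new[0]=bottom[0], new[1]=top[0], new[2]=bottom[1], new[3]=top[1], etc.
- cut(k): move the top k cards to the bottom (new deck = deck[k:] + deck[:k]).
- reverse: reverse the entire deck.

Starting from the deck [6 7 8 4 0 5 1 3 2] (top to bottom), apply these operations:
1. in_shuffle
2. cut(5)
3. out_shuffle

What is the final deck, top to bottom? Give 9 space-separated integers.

Answer: 8 6 3 5 4 7 2 1 0

Derivation:
After op 1 (in_shuffle): [0 6 5 7 1 8 3 4 2]
After op 2 (cut(5)): [8 3 4 2 0 6 5 7 1]
After op 3 (out_shuffle): [8 6 3 5 4 7 2 1 0]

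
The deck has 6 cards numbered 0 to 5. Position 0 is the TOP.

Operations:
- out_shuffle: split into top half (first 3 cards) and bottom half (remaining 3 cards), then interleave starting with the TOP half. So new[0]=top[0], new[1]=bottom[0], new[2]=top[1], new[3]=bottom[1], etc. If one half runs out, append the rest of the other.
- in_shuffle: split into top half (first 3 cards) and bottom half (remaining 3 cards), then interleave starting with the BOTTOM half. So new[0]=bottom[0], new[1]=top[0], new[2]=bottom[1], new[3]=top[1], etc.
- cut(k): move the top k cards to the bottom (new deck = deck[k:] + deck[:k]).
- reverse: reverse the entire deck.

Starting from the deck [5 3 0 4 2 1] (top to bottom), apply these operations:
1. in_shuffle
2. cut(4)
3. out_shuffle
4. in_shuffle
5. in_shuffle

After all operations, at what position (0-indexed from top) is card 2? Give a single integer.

Answer: 1

Derivation:
After op 1 (in_shuffle): [4 5 2 3 1 0]
After op 2 (cut(4)): [1 0 4 5 2 3]
After op 3 (out_shuffle): [1 5 0 2 4 3]
After op 4 (in_shuffle): [2 1 4 5 3 0]
After op 5 (in_shuffle): [5 2 3 1 0 4]
Card 2 is at position 1.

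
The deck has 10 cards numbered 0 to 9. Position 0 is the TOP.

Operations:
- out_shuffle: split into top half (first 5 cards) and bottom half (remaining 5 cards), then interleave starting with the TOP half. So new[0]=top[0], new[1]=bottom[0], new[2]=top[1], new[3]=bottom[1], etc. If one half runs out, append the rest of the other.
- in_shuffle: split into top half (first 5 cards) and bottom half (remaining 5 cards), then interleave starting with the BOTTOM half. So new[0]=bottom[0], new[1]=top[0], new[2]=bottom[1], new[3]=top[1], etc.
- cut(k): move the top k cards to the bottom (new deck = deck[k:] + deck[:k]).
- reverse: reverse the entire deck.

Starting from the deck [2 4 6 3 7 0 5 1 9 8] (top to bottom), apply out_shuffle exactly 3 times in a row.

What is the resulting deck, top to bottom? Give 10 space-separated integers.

After op 1 (out_shuffle): [2 0 4 5 6 1 3 9 7 8]
After op 2 (out_shuffle): [2 1 0 3 4 9 5 7 6 8]
After op 3 (out_shuffle): [2 9 1 5 0 7 3 6 4 8]

Answer: 2 9 1 5 0 7 3 6 4 8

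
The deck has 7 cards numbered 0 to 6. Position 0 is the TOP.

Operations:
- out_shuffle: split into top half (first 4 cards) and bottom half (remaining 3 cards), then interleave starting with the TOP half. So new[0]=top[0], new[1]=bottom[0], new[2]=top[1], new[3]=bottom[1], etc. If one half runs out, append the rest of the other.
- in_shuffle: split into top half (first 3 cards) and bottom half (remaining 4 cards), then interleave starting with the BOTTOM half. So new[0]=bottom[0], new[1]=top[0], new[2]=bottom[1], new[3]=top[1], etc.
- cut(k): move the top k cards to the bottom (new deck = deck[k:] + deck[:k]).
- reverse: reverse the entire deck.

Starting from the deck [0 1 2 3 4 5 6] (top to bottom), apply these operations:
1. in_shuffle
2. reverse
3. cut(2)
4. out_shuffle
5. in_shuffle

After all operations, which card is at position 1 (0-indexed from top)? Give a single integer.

Answer: 5

Derivation:
After op 1 (in_shuffle): [3 0 4 1 5 2 6]
After op 2 (reverse): [6 2 5 1 4 0 3]
After op 3 (cut(2)): [5 1 4 0 3 6 2]
After op 4 (out_shuffle): [5 3 1 6 4 2 0]
After op 5 (in_shuffle): [6 5 4 3 2 1 0]
Position 1: card 5.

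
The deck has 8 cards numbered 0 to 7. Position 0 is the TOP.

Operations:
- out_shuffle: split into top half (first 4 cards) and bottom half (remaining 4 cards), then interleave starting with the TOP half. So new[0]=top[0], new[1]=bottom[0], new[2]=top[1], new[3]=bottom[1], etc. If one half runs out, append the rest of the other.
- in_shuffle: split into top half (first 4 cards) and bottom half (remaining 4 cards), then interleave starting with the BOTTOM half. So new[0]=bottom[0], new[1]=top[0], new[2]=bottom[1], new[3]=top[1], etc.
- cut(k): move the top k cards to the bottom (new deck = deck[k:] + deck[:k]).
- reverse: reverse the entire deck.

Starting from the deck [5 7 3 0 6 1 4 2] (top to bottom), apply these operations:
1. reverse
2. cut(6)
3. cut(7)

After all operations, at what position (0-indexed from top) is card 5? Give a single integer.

Answer: 2

Derivation:
After op 1 (reverse): [2 4 1 6 0 3 7 5]
After op 2 (cut(6)): [7 5 2 4 1 6 0 3]
After op 3 (cut(7)): [3 7 5 2 4 1 6 0]
Card 5 is at position 2.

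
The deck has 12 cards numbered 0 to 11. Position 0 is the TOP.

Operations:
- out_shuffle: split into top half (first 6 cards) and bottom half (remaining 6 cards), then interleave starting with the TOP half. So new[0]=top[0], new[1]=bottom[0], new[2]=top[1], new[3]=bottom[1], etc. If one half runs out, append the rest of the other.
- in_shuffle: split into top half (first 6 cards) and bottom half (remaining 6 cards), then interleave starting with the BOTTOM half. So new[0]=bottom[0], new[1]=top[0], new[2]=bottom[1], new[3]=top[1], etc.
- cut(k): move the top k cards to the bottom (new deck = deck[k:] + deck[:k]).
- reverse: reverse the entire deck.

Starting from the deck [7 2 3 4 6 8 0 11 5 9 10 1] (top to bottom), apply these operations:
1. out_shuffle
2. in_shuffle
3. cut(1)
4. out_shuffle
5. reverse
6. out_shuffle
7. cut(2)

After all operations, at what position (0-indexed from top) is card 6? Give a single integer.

Answer: 8

Derivation:
After op 1 (out_shuffle): [7 0 2 11 3 5 4 9 6 10 8 1]
After op 2 (in_shuffle): [4 7 9 0 6 2 10 11 8 3 1 5]
After op 3 (cut(1)): [7 9 0 6 2 10 11 8 3 1 5 4]
After op 4 (out_shuffle): [7 11 9 8 0 3 6 1 2 5 10 4]
After op 5 (reverse): [4 10 5 2 1 6 3 0 8 9 11 7]
After op 6 (out_shuffle): [4 3 10 0 5 8 2 9 1 11 6 7]
After op 7 (cut(2)): [10 0 5 8 2 9 1 11 6 7 4 3]
Card 6 is at position 8.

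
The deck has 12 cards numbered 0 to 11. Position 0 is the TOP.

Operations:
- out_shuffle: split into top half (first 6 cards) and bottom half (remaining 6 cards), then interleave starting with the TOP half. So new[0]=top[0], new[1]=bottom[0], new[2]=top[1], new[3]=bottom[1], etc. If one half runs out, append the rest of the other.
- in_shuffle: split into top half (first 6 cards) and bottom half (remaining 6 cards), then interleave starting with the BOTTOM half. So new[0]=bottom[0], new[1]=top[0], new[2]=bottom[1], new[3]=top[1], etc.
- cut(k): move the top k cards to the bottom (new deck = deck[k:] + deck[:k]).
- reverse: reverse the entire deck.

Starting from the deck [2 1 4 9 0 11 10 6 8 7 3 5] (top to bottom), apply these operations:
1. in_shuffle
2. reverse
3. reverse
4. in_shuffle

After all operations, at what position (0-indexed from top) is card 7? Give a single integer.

After op 1 (in_shuffle): [10 2 6 1 8 4 7 9 3 0 5 11]
After op 2 (reverse): [11 5 0 3 9 7 4 8 1 6 2 10]
After op 3 (reverse): [10 2 6 1 8 4 7 9 3 0 5 11]
After op 4 (in_shuffle): [7 10 9 2 3 6 0 1 5 8 11 4]
Card 7 is at position 0.

Answer: 0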